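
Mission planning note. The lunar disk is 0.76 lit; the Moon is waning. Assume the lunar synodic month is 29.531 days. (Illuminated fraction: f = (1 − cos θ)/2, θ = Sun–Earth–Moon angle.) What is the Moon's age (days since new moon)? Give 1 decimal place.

19.6 days

cos θ = 1 − 2f = -0.520, giving a principal value of 121.3°.
A waning Moon lies in 180°–360°, so θ = 360° − 121.3° = 238.7°.
Age = 29.531 × 238.7°/360° ≈ 19.58 days.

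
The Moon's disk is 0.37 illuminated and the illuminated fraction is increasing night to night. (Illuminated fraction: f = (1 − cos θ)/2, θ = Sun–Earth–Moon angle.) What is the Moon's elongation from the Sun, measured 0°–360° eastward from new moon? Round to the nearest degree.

75°

Invert f = (1 − cos θ)/2 to get cos θ = 1 − 2(0.37) = 0.260, hence θ₀ = arccos 0.260 = 74.9°.
The Moon is waxing (0°–180°), so θ = 74.9° directly.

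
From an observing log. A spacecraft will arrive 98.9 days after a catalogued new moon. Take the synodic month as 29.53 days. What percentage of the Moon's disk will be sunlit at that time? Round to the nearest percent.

79%

98.9/29.53 = 3.349 lunations, so 3 complete cycles and 10.31 d into the next.
The Moon has covered 10.31/29.53 of its cycle, so θ ≈ 360° × 10.31/29.53 = 125.7°.
cos 125.7° = (-0.583), so f = (1 − (-0.583))/2 = 0.792, so 79%.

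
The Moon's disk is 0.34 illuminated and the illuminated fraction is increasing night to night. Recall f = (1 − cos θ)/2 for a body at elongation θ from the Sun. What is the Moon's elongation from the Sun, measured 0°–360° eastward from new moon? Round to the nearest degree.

71°

From f = (1 − cos θ)/2: cos θ = 1 − 2×0.34 = 0.320; arccos → 71.3°.
Before full moon the principal value applies: θ = 71.3°.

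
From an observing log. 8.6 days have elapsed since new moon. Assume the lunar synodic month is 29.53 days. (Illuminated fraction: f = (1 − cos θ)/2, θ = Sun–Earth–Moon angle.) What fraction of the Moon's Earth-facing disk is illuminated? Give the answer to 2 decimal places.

Phase angle: θ = 360°·(8.6 d)/(29.53 d) = 104.8°.
cos 104.8° = (-0.256), so f = (1 − (-0.256))/2 = 0.628.

0.63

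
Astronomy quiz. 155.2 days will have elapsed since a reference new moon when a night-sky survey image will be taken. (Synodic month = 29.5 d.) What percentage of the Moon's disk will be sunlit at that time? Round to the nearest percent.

155.2 d spans 5 complete synodic months (5 × 29.5 = 147.50 d) plus 7.70 d.
The Moon has covered 7.70/29.5 of its cycle, so θ ≈ 360° × 7.70/29.5 = 94.0°.
Illuminated fraction = (1 − cos 94.0°)/2 = (1 − (-0.069))/2 ≈ 0.535, so 53%.

53%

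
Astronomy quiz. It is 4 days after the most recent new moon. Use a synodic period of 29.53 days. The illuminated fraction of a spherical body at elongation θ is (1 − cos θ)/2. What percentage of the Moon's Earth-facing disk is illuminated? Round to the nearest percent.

The Moon has covered 4/29.53 of its cycle, so θ ≈ 360° × 4/29.53 = 48.8°.
cos 48.8° = 0.659, so f = (1 − 0.659)/2 = 0.170, so 17%.

17%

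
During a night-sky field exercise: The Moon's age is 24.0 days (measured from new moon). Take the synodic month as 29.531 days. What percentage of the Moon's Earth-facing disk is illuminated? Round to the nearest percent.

31%

Elongation θ = 360° × 24.0/29.531 ≈ 292.6°.
cos 292.6° = 0.384, so f = (1 − 0.384)/2 = 0.308, so 31%.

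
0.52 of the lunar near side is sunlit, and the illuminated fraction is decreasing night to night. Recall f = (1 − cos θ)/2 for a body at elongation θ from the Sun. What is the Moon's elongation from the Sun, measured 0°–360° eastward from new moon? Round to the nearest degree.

cos θ = 1 − 2f = -0.040, giving a principal value of 92.3°.
Since the Moon is past full (waning), take the reflex angle: θ = 360° − 92.3° = 267.7°.

268°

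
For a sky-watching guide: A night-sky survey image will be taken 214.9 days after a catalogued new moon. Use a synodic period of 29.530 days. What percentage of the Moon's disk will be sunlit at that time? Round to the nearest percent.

59%

214.9/29.530 = 7.277 lunations, so 7 complete cycles and 8.19 d into the next.
The Moon has covered 8.19/29.530 of its cycle, so θ ≈ 360° × 8.19/29.530 = 99.8°.
With cos θ = (-0.171), the lit fraction is (1 − (-0.171))/2 ≈ 0.585, so 59%.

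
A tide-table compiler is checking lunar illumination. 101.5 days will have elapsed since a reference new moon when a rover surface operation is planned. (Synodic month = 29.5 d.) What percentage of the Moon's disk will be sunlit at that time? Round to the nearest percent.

Reduce mod P: 101.5 − 3×29.5 = 13.00 d into the current lunation.
Elongation θ = 360° × 13.00/29.5 ≈ 158.6°.
cos 158.6° = (-0.931), so f = (1 − (-0.931))/2 = 0.966, so 97%.

97%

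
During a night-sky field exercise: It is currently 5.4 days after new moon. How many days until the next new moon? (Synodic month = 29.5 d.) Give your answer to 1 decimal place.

24.1 days

The next new moon completes the synodic month: 29.5 − 5.4 = 24.100 days.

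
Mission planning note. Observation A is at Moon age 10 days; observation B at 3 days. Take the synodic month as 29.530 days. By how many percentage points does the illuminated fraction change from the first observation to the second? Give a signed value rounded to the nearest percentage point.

-67 percentage points

θ₁ = 360° × 10/29.530 = 121.9°, f₁ = (1 − cos θ₁)/2 = 0.764.
θ₂ = 360° × 3/29.530 = 36.6°, f₂ = (1 − cos θ₂)/2 = 0.098.
Change = f₂ − f₁ = -0.666 → -67 percentage points.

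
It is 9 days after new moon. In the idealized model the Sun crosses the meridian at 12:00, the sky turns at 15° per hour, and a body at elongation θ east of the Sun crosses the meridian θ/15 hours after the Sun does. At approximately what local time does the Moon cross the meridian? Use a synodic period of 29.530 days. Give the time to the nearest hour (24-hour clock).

19:00

Phase angle: θ = 360°·(9 d)/(29.530 d) = 109.7°.
The Moon trails the Sun by θ/15 = 109.7/15 ≈ 7.31 hours.
12:00 + 7.31 h ≈ 19:19 → 19:00 to the nearest hour.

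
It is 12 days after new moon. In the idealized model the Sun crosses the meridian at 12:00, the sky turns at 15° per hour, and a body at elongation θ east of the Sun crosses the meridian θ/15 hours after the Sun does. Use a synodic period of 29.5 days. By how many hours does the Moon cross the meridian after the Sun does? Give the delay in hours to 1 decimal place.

Phase angle: θ = 360°·(12 d)/(29.5 d) = 146.4°.
At 15° of sky rotation per hour, 146.4° corresponds to a 9.76 h lag.
So the Moon crosses the meridian 9.76 h after the Sun.

9.8 h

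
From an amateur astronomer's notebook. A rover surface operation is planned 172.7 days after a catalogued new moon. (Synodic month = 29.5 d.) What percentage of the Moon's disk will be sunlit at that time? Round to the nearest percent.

20%

Reduce mod P: 172.7 − 5×29.5 = 25.20 d into the current lunation.
Elongation θ = 360° × 25.20/29.5 ≈ 307.5°.
cos 307.5° = 0.609, so f = (1 − 0.609)/2 = 0.195, so 20%.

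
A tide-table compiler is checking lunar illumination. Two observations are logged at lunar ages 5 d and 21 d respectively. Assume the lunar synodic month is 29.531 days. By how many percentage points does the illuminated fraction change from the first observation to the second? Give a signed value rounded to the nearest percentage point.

+36 percentage points

θ₁ = 360° × 5/29.531 = 61.0°, f₁ = (1 − cos θ₁)/2 = 0.257.
θ₂ = 360° × 21/29.531 = 256.0°, f₂ = (1 − cos θ₂)/2 = 0.621.
Change = f₂ − f₁ = +0.364 → +36 percentage points.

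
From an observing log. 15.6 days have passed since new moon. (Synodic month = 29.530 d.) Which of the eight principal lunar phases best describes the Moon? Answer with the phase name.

full moon

θ ≈ 360° × 15.6/29.530 = 190°, which falls in the full moon sector.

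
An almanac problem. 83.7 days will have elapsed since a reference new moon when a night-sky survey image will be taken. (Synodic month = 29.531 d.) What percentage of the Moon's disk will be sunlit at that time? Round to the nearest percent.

25%

83.7/29.531 = 2.834 lunations, so 2 complete cycles and 24.64 d into the next.
The Moon has covered 24.64/29.531 of its cycle, so θ ≈ 360° × 24.64/29.531 = 300.4°.
With cos θ = 0.505, the lit fraction is (1 − 0.505)/2 ≈ 0.247, so 25%.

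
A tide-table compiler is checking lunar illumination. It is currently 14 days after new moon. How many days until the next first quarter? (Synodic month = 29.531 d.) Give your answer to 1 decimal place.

22.9 days

First quarter occurs at elongation 90°, i.e. at age 29.531 × 90/360 = 7.383 d.
This lunation's first quarter (7.383 d) has passed, so add one period: 36.914 − 14 = 22.914 days.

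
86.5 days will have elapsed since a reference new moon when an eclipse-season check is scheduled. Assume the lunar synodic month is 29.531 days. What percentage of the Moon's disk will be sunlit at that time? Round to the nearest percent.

5%

86.5 d spans 2 complete synodic months (2 × 29.531 = 59.06 d) plus 27.44 d.
Elongation θ = 360° × 27.44/29.531 ≈ 334.5°.
cos 334.5° = 0.902, so f = (1 − 0.902)/2 = 0.049, so 5%.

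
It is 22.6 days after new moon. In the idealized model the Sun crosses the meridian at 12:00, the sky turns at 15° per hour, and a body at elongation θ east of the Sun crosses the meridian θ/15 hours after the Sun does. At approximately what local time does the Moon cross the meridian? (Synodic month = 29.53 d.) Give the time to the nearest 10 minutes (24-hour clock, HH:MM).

The Moon has covered 22.6/29.53 of its cycle, so θ ≈ 360° × 22.6/29.53 = 275.5°.
Delay after the Sun = 275.5° / (15°/h) ≈ 18.37 h.
12:00 + 18.368 h ≈ 06:22 → 06:20 to the nearest ten minutes.

06:20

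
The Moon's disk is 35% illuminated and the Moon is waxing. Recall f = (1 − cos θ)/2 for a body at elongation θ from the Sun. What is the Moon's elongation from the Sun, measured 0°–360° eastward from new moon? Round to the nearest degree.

73°

Invert f = (1 − cos θ)/2 to get cos θ = 1 − 2(0.35) = 0.300, hence θ₀ = arccos 0.300 = 72.5°.
Before full moon the principal value applies: θ = 72.5°.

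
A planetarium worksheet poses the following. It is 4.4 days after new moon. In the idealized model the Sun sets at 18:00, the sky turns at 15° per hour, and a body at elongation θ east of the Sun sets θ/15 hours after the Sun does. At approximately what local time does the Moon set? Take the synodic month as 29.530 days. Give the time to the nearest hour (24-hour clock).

Elongation θ = 360° × 4.4/29.530 ≈ 53.6°.
The Moon trails the Sun by θ/15 = 53.6/15 ≈ 3.58 hours.
18:00 + 3.58 h ≈ 21:35 → 22:00 to the nearest hour.

22:00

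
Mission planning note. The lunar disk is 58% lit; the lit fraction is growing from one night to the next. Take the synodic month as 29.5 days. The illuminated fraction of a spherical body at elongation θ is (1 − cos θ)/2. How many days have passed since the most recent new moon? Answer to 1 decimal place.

From f = (1 − cos θ)/2: cos θ = 1 − 2×0.58 = -0.160; arccos → 99.2°.
The Moon is waxing (0°–180°), so θ = 99.2° directly.
That fraction of the synodic month is 99.2/360 × 29.5 d ≈ 8.13 d.

8.1 days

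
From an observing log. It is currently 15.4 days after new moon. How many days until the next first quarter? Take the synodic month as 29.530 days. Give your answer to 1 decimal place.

21.5 days

First quarter occurs at elongation 90°, i.e. at age 29.530 × 90/360 = 7.383 d.
Already past this cycle's first quarter; the next is at 7.383 + 29.530 = 36.913 d, so 36.913 − 15.4 = 21.513 days.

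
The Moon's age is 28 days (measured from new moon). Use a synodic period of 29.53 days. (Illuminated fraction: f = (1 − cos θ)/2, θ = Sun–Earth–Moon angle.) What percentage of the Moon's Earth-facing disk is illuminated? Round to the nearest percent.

3%

Elongation θ = 360° × 28/29.53 ≈ 341.3°.
cos 341.3° = 0.947, so f = (1 − 0.947)/2 = 0.026, so 3%.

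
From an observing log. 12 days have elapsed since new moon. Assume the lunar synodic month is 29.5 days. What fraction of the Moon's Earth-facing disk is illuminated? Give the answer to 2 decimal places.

Elongation θ = 360° × 12/29.5 ≈ 146.4°.
With cos θ = (-0.833), the lit fraction is (1 − (-0.833))/2 ≈ 0.917.

0.92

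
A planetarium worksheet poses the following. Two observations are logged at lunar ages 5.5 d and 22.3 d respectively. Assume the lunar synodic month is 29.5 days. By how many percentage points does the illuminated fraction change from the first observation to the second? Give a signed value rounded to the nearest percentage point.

+18 percentage points

θ₁ = 360° × 5.5/29.5 = 67.1°, f₁ = (1 − cos θ₁)/2 = 0.306.
θ₂ = 360° × 22.3/29.5 = 272.1°, f₂ = (1 − cos θ₂)/2 = 0.481.
Change = f₂ − f₁ = +0.176 → +18 percentage points.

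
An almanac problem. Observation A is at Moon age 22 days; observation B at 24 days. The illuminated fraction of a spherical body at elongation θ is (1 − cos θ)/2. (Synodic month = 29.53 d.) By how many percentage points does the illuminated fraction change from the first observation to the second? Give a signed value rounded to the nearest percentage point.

-21 percentage points

θ₁ = 360° × 22/29.53 = 268.2°, f₁ = (1 − cos θ₁)/2 = 0.516.
θ₂ = 360° × 24/29.53 = 292.6°, f₂ = (1 − cos θ₂)/2 = 0.308.
Change = f₂ − f₁ = -0.208 → -21 percentage points.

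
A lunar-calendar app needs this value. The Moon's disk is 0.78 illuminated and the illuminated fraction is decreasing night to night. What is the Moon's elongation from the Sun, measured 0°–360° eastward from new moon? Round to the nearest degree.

236°

cos θ = 1 − 2f = -0.560, giving a principal value of 124.1°.
A waning Moon lies in 180°–360°, so θ = 360° − 124.1° = 235.9°.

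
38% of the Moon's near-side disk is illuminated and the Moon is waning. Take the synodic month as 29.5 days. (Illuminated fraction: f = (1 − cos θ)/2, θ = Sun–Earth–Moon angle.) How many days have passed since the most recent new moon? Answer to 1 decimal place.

cos θ = 1 − 2f = 0.240, giving a principal value of 76.1°.
A waning Moon lies in 180°–360°, so θ = 360° − 76.1° = 283.9°.
At 360°/29.5 d per day, 283.9° corresponds to 23.26 days.

23.3 days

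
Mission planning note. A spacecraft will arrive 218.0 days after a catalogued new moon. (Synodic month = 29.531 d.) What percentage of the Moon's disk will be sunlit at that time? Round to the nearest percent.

87%

218.0 d spans 7 complete synodic months (7 × 29.531 = 206.72 d) plus 11.28 d.
The Moon has covered 11.28/29.531 of its cycle, so θ ≈ 360° × 11.28/29.531 = 137.5°.
cos 137.5° = (-0.738), so f = (1 − (-0.738))/2 = 0.869, so 87%.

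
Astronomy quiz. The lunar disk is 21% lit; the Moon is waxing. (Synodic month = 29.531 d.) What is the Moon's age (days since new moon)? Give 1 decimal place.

From f = (1 − cos θ)/2: cos θ = 1 − 2×0.21 = 0.580; arccos → 54.5°.
Before full moon the principal value applies: θ = 54.5°.
Age = 29.531 × 54.5°/360° ≈ 4.47 days.

4.5 days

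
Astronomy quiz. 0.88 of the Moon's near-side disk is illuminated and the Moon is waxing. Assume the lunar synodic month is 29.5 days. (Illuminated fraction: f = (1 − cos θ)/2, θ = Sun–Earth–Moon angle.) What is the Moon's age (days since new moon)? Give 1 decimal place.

From f = (1 − cos θ)/2: cos θ = 1 − 2×0.88 = -0.760; arccos → 139.5°.
Before full moon the principal value applies: θ = 139.5°.
That fraction of the synodic month is 139.5/360 × 29.5 d ≈ 11.43 d.

11.4 days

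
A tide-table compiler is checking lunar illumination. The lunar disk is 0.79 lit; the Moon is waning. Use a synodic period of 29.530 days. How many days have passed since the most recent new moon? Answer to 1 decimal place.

19.2 days

From f = (1 − cos θ)/2: cos θ = 1 − 2×0.79 = -0.580; arccos → 125.5°.
A waning Moon lies in 180°–360°, so θ = 360° − 125.5° = 234.5°.
At 360°/29.530 d per day, 234.5° corresponds to 19.24 days.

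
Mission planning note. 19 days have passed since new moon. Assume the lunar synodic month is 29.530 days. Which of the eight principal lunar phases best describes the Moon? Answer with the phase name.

waning gibbous

θ ≈ 360° × 19/29.530 = 232°, which falls in the waning gibbous sector.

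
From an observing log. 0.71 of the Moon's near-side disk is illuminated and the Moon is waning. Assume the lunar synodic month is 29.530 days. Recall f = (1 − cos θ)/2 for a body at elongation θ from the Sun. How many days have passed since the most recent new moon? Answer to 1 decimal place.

Invert f = (1 − cos θ)/2 to get cos θ = 1 − 2(0.71) = -0.420, hence θ₀ = arccos -0.420 = 114.8°.
A waning Moon lies in 180°–360°, so θ = 360° − 114.8° = 245.2°.
At 360°/29.530 d per day, 245.2° corresponds to 20.11 days.

20.1 days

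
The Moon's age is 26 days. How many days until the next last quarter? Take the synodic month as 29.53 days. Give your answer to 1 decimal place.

Last quarter occurs at elongation 270°, i.e. at age 29.53 × 270/360 = 22.148 d.
This lunation's last quarter (22.148 d) has passed, so add one period: 51.678 − 26 = 25.678 days.

25.7 days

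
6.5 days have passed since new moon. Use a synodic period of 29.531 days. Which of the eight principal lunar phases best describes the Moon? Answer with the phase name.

first quarter

At 6.5/29.531 of the cycle, θ ≈ 79° — the first quarter range.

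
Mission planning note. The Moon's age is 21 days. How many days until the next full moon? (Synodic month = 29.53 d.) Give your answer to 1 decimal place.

Full moon is 0.5 of the way through the cycle: age 0.5 × 29.53 = 14.765 d.
This lunation's full moon (14.765 d) has passed, so add one period: 44.295 − 21 = 23.295 days.

23.3 days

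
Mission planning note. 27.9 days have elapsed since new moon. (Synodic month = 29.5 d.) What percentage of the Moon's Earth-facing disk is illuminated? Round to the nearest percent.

Phase angle: θ = 360°·(27.9 d)/(29.5 d) = 340.5°.
Illuminated fraction = (1 − cos 340.5°)/2 = (1 − 0.942)/2 ≈ 0.029, so 3%.

3%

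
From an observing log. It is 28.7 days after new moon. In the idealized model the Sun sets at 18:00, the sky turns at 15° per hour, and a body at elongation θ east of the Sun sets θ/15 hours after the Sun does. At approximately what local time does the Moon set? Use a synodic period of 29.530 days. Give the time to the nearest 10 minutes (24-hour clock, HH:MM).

The Moon has covered 28.7/29.530 of its cycle, so θ ≈ 360° × 28.7/29.530 = 349.9°.
The Moon trails the Sun by θ/15 = 349.9/15 ≈ 23.33 hours.
18:00 + 23.325 h ≈ 17:20 → 17:20 to the nearest ten minutes.

17:20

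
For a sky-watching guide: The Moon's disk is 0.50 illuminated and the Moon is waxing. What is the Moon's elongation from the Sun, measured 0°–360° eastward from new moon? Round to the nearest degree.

90°

From f = (1 − cos θ)/2: cos θ = 1 − 2×0.50 = 0.000; arccos → 90.0°.
Waxing ⇒ before full, so θ = 90.0°.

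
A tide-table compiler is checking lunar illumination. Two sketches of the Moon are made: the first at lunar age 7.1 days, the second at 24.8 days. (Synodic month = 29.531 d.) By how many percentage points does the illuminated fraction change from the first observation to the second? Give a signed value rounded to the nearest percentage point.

θ₁ = 360° × 7.1/29.531 = 86.6°, f₁ = (1 − cos θ₁)/2 = 0.470.
θ₂ = 360° × 24.8/29.531 = 302.3°, f₂ = (1 − cos θ₂)/2 = 0.233.
Change = f₂ − f₁ = -0.237 → -24 percentage points.

-24 pp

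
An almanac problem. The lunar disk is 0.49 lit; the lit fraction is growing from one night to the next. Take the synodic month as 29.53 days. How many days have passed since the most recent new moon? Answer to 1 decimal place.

From f = (1 − cos θ)/2: cos θ = 1 − 2×0.49 = 0.020; arccos → 88.9°.
Before full moon the principal value applies: θ = 88.9°.
That fraction of the synodic month is 88.9/360 × 29.53 d ≈ 7.29 d.

7.3 days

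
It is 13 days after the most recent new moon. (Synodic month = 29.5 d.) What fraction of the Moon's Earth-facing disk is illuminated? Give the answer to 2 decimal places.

The Moon has covered 13/29.5 of its cycle, so θ ≈ 360° × 13/29.5 = 158.6°.
cos 158.6° = (-0.931), so f = (1 − (-0.931))/2 = 0.966.

0.97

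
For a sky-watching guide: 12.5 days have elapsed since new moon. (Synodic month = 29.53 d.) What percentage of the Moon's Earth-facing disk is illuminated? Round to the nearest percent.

Elongation θ = 360° × 12.5/29.53 ≈ 152.4°.
With cos θ = (-0.886), the lit fraction is (1 − (-0.886))/2 ≈ 0.943, so 94%.

94%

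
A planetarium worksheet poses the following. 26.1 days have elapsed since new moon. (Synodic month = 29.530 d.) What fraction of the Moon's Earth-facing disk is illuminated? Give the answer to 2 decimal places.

0.13

The Moon has covered 26.1/29.530 of its cycle, so θ ≈ 360° × 26.1/29.530 = 318.2°.
Illuminated fraction = (1 − cos 318.2°)/2 = (1 − 0.745)/2 ≈ 0.127.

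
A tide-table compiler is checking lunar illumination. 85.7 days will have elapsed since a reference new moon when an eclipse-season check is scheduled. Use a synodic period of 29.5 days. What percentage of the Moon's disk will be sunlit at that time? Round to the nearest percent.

9%

Reduce mod P: 85.7 − 2×29.5 = 26.70 d into the current lunation.
Elongation θ = 360° × 26.70/29.5 ≈ 325.8°.
cos 325.8° = 0.827, so f = (1 − 0.827)/2 = 0.086, so 9%.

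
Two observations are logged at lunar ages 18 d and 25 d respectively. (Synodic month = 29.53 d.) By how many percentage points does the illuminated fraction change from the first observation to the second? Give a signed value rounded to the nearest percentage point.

θ₁ = 360° × 18/29.53 = 219.4°, f₁ = (1 − cos θ₁)/2 = 0.886.
θ₂ = 360° × 25/29.53 = 304.8°, f₂ = (1 − cos θ₂)/2 = 0.215.
Change = f₂ − f₁ = -0.671 → -67 percentage points.

-67 percentage points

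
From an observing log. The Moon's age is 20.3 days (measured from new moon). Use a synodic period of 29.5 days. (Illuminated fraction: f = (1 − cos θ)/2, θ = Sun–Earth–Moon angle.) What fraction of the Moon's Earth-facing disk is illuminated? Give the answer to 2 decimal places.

Elongation θ = 360° × 20.3/29.5 ≈ 247.7°.
Illuminated fraction = (1 − cos 247.7°)/2 = (1 − (-0.379))/2 ≈ 0.689.

0.69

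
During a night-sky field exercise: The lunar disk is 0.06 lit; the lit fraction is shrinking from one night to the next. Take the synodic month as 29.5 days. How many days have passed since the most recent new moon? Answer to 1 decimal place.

27.2 days

From f = (1 − cos θ)/2: cos θ = 1 − 2×0.06 = 0.880; arccos → 28.4°.
Since the Moon is past full (waning), take the reflex angle: θ = 360° − 28.4° = 331.6°.
That fraction of the synodic month is 331.6/360 × 29.5 d ≈ 27.18 d.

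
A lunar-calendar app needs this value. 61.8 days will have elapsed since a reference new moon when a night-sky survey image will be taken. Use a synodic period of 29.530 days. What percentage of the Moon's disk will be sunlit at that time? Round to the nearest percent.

61.8 d spans 2 complete synodic months (2 × 29.530 = 59.06 d) plus 2.74 d.
The Moon has covered 2.74/29.530 of its cycle, so θ ≈ 360° × 2.74/29.530 = 33.4°.
With cos θ = 0.835, the lit fraction is (1 − 0.835)/2 ≈ 0.083, so 8%.

8%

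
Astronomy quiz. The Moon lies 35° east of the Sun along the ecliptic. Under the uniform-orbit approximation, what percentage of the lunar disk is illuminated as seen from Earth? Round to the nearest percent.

9%

cos 35° = 0.819, so f = (1 − 0.819)/2 = 0.090, i.e. 9%.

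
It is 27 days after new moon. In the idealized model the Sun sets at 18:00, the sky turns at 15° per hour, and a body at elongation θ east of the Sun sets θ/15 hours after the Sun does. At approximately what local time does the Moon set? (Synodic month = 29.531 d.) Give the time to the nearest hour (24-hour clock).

The Moon has covered 27/29.531 of its cycle, so θ ≈ 360° × 27/29.531 = 329.1°.
The Moon trails the Sun by θ/15 = 329.1/15 ≈ 21.94 hours.
18:00 + 21.94 h ≈ 15:57 → 16:00 to the nearest hour.

16:00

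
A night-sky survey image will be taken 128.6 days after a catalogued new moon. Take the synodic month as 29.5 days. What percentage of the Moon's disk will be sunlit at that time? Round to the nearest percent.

128.6 d spans 4 complete synodic months (4 × 29.5 = 118.00 d) plus 10.60 d.
The Moon has covered 10.60/29.5 of its cycle, so θ ≈ 360° × 10.60/29.5 = 129.4°.
With cos θ = (-0.634), the lit fraction is (1 − (-0.634))/2 ≈ 0.817, so 82%.

82%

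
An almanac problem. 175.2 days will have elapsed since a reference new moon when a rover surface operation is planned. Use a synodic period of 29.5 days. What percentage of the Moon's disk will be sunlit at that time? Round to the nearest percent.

4%

175.2 d spans 5 complete synodic months (5 × 29.5 = 147.50 d) plus 27.70 d.
Phase angle: θ = 360°·(27.70 d)/(29.5 d) = 338.0°.
cos 338.0° = 0.927, so f = (1 − 0.927)/2 = 0.036, so 4%.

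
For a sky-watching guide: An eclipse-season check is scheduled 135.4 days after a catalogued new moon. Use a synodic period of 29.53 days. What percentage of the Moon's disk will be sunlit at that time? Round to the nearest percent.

135.4/29.53 = 4.585 lunations, so 4 complete cycles and 17.28 d into the next.
The Moon has covered 17.28/29.53 of its cycle, so θ ≈ 360° × 17.28/29.53 = 210.7°.
With cos θ = (-0.860), the lit fraction is (1 − (-0.860))/2 ≈ 0.930, so 93%.

93%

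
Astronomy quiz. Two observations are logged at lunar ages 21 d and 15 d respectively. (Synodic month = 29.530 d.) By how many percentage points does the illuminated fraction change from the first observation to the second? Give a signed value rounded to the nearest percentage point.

+38 pp

First observation: θ = 360°·21/29.530 = 256.0°, so f = 0.621.
Second observation: θ = 182.9°, f = 0.999.
Δf = 0.999 − 0.621 = +0.379, i.e. +38 pp.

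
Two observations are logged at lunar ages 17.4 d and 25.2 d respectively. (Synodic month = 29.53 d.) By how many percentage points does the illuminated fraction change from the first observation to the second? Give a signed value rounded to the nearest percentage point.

-73 pp

First observation: θ = 360°·17.4/29.53 = 212.1°, so f = 0.923.
Second observation: θ = 307.2°, f = 0.198.
Δf = 0.198 − 0.923 = -0.726, i.e. -73 pp.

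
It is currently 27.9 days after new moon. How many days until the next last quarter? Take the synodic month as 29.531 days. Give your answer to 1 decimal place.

23.8 days

Last quarter occurs at elongation 270°, i.e. at age 29.531 × 270/360 = 22.148 d.
This lunation's last quarter (22.148 d) has passed, so add one period: 51.679 − 27.9 = 23.779 days.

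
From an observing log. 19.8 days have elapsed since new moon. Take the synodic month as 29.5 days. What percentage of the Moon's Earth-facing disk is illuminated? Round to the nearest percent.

The Moon has covered 19.8/29.5 of its cycle, so θ ≈ 360° × 19.8/29.5 = 241.6°.
With cos θ = (-0.475), the lit fraction is (1 − (-0.475))/2 ≈ 0.738, so 74%.

74%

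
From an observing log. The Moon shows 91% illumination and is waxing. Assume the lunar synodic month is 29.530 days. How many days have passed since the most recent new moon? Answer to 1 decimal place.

From f = (1 − cos θ)/2: cos θ = 1 − 2×0.91 = -0.820; arccos → 145.1°.
The Moon is waxing (0°–180°), so θ = 145.1° directly.
At 360°/29.530 d per day, 145.1° corresponds to 11.90 days.

11.9 days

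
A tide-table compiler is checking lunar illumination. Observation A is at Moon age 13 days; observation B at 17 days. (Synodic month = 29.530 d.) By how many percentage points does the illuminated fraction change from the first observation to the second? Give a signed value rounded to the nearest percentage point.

-2 pp

First observation: θ = 360°·13/29.530 = 158.5°, so f = 0.965.
Second observation: θ = 207.2°, f = 0.945.
Δf = 0.945 − 0.965 = -0.021, i.e. -2 pp.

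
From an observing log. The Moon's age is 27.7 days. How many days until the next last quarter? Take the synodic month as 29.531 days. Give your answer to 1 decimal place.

24.0 days

Last quarter is 0.75 of the way through the cycle: age 0.75 × 29.531 = 22.148 d.
This lunation's last quarter (22.148 d) has passed, so add one period: 51.679 − 27.7 = 23.979 days.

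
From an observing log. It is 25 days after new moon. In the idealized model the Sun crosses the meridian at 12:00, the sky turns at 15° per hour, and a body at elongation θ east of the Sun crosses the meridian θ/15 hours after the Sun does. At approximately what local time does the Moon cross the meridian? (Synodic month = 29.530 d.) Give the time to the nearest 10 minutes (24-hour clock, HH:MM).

08:20

Elongation θ = 360° × 25/29.530 ≈ 304.8°.
At 15° of sky rotation per hour, 304.8° corresponds to a 20.32 h lag.
12:00 + 20.318 h ≈ 08:19 → 08:20 to the nearest ten minutes.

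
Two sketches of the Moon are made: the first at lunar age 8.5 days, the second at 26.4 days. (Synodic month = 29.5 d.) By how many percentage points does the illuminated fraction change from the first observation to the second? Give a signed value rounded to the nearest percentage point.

θ₁ = 360° × 8.5/29.5 = 103.7°, f₁ = (1 − cos θ₁)/2 = 0.619.
θ₂ = 360° × 26.4/29.5 = 322.2°, f₂ = (1 − cos θ₂)/2 = 0.105.
Change = f₂ − f₁ = -0.514 → -51 percentage points.

-51 pp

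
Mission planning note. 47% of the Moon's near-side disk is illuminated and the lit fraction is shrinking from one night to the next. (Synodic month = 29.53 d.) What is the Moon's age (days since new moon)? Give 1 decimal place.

cos θ = 1 − 2f = 0.060, giving a principal value of 86.6°.
Waning ⇒ past full, so θ = 360° − 86.6° = 273.4°.
At 360°/29.53 d per day, 273.4° corresponds to 22.43 days.

22.4 days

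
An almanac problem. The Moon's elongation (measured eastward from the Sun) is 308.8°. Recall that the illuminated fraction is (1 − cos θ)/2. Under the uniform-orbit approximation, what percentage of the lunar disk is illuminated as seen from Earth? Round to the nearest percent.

cos 308.8° = 0.627, so f = (1 − 0.627)/2 = 0.187, i.e. 19%.

19%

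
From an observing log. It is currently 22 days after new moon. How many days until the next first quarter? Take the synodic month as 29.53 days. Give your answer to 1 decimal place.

First quarter is 0.25 of the way through the cycle: age 0.25 × 29.53 = 7.383 d.
This lunation's first quarter (7.383 d) has passed, so add one period: 36.913 − 22 = 14.913 days.

14.9 days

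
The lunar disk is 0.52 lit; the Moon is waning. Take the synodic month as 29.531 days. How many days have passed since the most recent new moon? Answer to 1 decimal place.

22.0 days

Invert f = (1 − cos θ)/2 to get cos θ = 1 − 2(0.52) = -0.040, hence θ₀ = arccos -0.040 = 92.3°.
Since the Moon is past full (waning), take the reflex angle: θ = 360° − 92.3° = 267.7°.
That fraction of the synodic month is 267.7/360 × 29.531 d ≈ 21.96 d.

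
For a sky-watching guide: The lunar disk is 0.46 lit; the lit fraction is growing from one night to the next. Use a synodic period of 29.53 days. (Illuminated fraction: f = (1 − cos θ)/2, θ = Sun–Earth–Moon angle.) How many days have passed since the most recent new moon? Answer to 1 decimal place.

7.0 days

Invert f = (1 − cos θ)/2 to get cos θ = 1 − 2(0.46) = 0.080, hence θ₀ = arccos 0.080 = 85.4°.
Waxing ⇒ before full, so θ = 85.4°.
Age = 29.53 × 85.4°/360° ≈ 7.01 days.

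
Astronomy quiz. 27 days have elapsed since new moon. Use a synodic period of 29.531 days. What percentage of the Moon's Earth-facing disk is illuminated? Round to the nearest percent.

7%

The Moon has covered 27/29.531 of its cycle, so θ ≈ 360° × 27/29.531 = 329.1°.
With cos θ = 0.858, the lit fraction is (1 − 0.858)/2 ≈ 0.071, so 7%.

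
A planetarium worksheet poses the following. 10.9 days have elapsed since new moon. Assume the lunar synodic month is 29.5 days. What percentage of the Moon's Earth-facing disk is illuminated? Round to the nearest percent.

84%

The Moon has covered 10.9/29.5 of its cycle, so θ ≈ 360° × 10.9/29.5 = 133.0°.
With cos θ = (-0.682), the lit fraction is (1 − (-0.682))/2 ≈ 0.841, so 84%.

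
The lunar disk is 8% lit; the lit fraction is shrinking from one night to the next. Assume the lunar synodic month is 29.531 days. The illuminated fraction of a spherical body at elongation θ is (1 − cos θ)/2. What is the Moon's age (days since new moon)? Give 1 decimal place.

From f = (1 − cos θ)/2: cos θ = 1 − 2×0.08 = 0.840; arccos → 32.9°.
A waning Moon lies in 180°–360°, so θ = 360° − 32.9° = 327.1°.
That fraction of the synodic month is 327.1/360 × 29.531 d ≈ 26.84 d.

26.8 days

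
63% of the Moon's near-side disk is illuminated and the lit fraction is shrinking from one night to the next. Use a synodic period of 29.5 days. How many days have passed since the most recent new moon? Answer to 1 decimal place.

From f = (1 − cos θ)/2: cos θ = 1 − 2×0.63 = -0.260; arccos → 105.1°.
Waning ⇒ past full, so θ = 360° − 105.1° = 254.9°.
Age = 29.5 × 254.9°/360° ≈ 20.89 days.

20.9 days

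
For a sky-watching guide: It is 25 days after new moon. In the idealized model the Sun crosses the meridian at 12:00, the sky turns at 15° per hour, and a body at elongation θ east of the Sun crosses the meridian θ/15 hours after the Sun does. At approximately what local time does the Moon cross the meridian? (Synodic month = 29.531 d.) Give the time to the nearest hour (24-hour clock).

Elongation θ = 360° × 25/29.531 ≈ 304.8°.
The Moon trails the Sun by θ/15 = 304.8/15 ≈ 20.32 hours.
12:00 + 20.32 h ≈ 08:19 → 08:00 to the nearest hour.

08:00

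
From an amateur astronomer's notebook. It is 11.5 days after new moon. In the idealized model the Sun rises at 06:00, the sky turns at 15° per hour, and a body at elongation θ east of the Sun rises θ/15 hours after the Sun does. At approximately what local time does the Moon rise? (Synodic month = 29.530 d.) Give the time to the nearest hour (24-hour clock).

15:00

The Moon has covered 11.5/29.530 of its cycle, so θ ≈ 360° × 11.5/29.530 = 140.2°.
The Moon trails the Sun by θ/15 = 140.2/15 ≈ 9.35 hours.
06:00 + 9.35 h ≈ 15:21 → 15:00 to the nearest hour.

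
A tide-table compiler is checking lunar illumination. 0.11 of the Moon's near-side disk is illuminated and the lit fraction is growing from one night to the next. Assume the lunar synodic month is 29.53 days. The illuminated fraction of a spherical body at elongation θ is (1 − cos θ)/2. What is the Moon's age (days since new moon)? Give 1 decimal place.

From f = (1 − cos θ)/2: cos θ = 1 − 2×0.11 = 0.780; arccos → 38.7°.
Before full moon the principal value applies: θ = 38.7°.
That fraction of the synodic month is 38.7/360 × 29.53 d ≈ 3.18 d.

3.2 days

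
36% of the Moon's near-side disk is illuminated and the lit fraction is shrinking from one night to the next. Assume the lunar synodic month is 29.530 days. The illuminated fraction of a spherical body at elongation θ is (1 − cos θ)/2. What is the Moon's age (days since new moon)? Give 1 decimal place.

23.5 days

cos θ = 1 − 2f = 0.280, giving a principal value of 73.7°.
Since the Moon is past full (waning), take the reflex angle: θ = 360° − 73.7° = 286.3°.
At 360°/29.530 d per day, 286.3° corresponds to 23.48 days.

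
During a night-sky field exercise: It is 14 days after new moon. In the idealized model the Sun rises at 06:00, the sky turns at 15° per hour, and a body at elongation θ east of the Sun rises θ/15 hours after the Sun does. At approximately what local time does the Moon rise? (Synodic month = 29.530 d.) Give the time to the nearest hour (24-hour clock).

17:00

The Moon has covered 14/29.530 of its cycle, so θ ≈ 360° × 14/29.530 = 170.7°.
The Moon trails the Sun by θ/15 = 170.7/15 ≈ 11.38 hours.
06:00 + 11.38 h ≈ 17:23 → 17:00 to the nearest hour.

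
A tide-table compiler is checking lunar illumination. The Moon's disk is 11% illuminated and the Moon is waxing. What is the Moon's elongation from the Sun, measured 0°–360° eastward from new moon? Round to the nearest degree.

39°

cos θ = 1 − 2f = 0.780, giving a principal value of 38.7°.
The Moon is waxing (0°–180°), so θ = 38.7° directly.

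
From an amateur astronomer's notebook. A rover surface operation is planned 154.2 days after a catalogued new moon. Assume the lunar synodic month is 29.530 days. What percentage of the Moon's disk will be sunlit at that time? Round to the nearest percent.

41%

154.2 d spans 5 complete synodic months (5 × 29.530 = 147.65 d) plus 6.55 d.
The Moon has covered 6.55/29.530 of its cycle, so θ ≈ 360° × 6.55/29.530 = 79.9°.
cos 79.9° = 0.176, so f = (1 − 0.176)/2 = 0.412, so 41%.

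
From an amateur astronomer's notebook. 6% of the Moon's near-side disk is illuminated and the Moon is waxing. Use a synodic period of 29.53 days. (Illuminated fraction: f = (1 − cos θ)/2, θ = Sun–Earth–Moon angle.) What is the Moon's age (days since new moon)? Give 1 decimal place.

From f = (1 − cos θ)/2: cos θ = 1 − 2×0.06 = 0.880; arccos → 28.4°.
Waxing ⇒ before full, so θ = 28.4°.
Age = 29.53 × 28.4°/360° ≈ 2.33 days.

2.3 days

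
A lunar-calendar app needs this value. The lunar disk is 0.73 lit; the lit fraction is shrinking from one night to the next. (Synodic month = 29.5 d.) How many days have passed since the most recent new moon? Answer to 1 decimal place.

cos θ = 1 − 2f = -0.460, giving a principal value of 117.4°.
Waning ⇒ past full, so θ = 360° − 117.4° = 242.6°.
Age = 29.5 × 242.6°/360° ≈ 19.88 days.

19.9 days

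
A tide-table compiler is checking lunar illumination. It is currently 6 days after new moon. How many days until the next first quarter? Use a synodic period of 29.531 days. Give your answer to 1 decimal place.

First quarter is 0.25 of the way through the cycle: age 0.25 × 29.531 = 7.383 d.
So 1.383 days remain (7.383 − 6).

1.4 days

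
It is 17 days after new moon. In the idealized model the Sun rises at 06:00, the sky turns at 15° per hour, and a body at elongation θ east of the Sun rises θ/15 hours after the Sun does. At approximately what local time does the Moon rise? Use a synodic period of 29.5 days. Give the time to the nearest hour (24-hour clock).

20:00

Phase angle: θ = 360°·(17 d)/(29.5 d) = 207.5°.
The Moon trails the Sun by θ/15 = 207.5/15 ≈ 13.83 hours.
06:00 + 13.83 h ≈ 19:50 → 20:00 to the nearest hour.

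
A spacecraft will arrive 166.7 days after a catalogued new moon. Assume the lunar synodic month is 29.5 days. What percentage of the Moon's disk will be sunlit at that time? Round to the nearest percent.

79%

166.7 d spans 5 complete synodic months (5 × 29.5 = 147.50 d) plus 19.20 d.
Elongation θ = 360° × 19.20/29.5 ≈ 234.3°.
Illuminated fraction = (1 − cos 234.3°)/2 = (1 − (-0.583))/2 ≈ 0.792, so 79%.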